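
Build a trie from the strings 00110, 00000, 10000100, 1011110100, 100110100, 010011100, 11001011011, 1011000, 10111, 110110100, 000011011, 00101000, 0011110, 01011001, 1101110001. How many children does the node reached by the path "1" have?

2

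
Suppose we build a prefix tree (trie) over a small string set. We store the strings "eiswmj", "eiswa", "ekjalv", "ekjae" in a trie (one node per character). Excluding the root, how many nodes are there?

13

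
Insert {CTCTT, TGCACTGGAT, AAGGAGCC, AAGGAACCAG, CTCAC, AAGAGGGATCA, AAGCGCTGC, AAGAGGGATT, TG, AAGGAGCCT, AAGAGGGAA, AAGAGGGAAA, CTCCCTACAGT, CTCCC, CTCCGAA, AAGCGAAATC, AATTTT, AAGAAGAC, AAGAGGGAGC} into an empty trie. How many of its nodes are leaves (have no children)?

15

Leaves are exactly the stored words that no other stored word extends.
Those words: "AAGAAGAC", "AAGAGGGAAA", "AAGAGGGAGC", "AAGAGGGATCA", "AAGAGGGATT", "AAGCGAAATC", "AAGCGCTGC", "AAGGAACCAG", "AAGGAGCCT", "AATTTT", "CTCAC", "CTCCCTACAGT", "CTCCGAA", "CTCTT", "TGCACTGGAT"
Leaf count: 15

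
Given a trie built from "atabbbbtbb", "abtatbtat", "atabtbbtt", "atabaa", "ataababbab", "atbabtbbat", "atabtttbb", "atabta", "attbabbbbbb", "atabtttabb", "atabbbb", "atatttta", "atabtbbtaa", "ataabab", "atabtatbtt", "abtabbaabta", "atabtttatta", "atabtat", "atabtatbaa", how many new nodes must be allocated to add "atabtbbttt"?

The longest prefix of "atabtbbttt" already in the trie is "atabtbbtt" (length 9).
So 10 − 9 = 1 new nodes.

1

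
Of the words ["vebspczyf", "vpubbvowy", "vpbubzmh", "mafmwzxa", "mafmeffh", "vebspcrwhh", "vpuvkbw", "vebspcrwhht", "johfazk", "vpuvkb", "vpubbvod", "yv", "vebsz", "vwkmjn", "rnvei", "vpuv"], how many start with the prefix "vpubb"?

Walk to "vpubb"; the words in its subtree are exactly those with that prefix.
Words under "vpubb": vpubbvod, vpubbvowy
Count: 2

2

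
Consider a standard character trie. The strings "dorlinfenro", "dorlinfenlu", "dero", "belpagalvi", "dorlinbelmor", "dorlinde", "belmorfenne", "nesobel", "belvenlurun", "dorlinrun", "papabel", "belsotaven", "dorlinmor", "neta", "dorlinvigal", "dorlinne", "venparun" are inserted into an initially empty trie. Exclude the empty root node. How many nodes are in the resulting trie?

Trace insertions, counting only characters that open a new branch:
  "dorlinfenro" → 11 new (d, o, r, l, i, n, f, e, n, r, o)
  "dorlinfenlu" → prefix "dorlinfen" already present; 2 new (l, u)
  "dero" → prefix "d" already present; 3 new (e, r, o)
  "belpagalvi" → 10 new (b, e, l, p, a, g, a, l, v, i)
  "dorlinbelmor" → prefix "dorlin" already present; 6 new (b, e, l, m, o, r)
  "dorlinde" → prefix "dorlin" already present; 2 new (d, e)
  "belmorfenne" → prefix "bel" already present; 8 new (m, o, r, f, e, n, n, e)
  "nesobel" → 7 new (n, e, s, o, b, e, l)
  "belvenlurun" → prefix "bel" already present; 8 new (v, e, n, l, u, r, u, n)
  "dorlinrun" → prefix "dorlin" already present; 3 new (r, u, n)
  "papabel" → 7 new (p, a, p, a, b, e, l)
  "belsotaven" → prefix "bel" already present; 7 new (s, o, t, a, v, e, n)
  "dorlinmor" → prefix "dorlin" already present; 3 new (m, o, r)
  "neta" → prefix "ne" already present; 2 new (t, a)
  "dorlinvigal" → prefix "dorlin" already present; 5 new (v, i, g, a, l)
  "dorlinne" → prefix "dorlin" already present; 2 new (n, e)
  "venparun" → 8 new (v, e, n, p, a, r, u, n)
Total nodes = 11 + 2 + 3 + 10 + 6 + 2 + 8 + 7 + 8 + 3 + 7 + 7 + 3 + 2 + 5 + 2 + 8 = 94

94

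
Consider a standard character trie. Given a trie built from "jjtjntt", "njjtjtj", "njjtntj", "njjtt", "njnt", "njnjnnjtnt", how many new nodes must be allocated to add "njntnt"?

2

"njnt" is already a path in the trie; the remaining "nt" must be added.
New nodes needed: |"njntnt"| − 4 = 6 − 4 = 2.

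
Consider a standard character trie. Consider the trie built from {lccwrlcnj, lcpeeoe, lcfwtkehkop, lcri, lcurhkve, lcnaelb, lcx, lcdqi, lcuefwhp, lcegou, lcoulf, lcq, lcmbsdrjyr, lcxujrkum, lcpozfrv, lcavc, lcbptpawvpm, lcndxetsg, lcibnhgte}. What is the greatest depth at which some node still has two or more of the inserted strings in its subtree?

The deepest shared node is where two words last agree before diverging.
"lcnaelb" and "lcndxetsg" agree on "lcn" (3 characters) before diverging; nothing deeper is shared.
Longest shared-prefix length: 3

3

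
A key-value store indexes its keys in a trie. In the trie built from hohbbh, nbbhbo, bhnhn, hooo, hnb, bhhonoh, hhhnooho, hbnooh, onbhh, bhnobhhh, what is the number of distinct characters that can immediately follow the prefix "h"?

Walk "h" from the root, arriving at one node.
Distinct next characters after "h": b, h, n, o.
That node has 4 child edges.

4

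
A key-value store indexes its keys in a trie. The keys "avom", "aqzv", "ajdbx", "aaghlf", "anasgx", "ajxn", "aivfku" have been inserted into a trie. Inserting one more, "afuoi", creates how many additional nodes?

Walking "afuoi" from the root, the first 1 characters ("a") follow existing edges; "f" is the first miss.
Each of the 4 remaining characters creates one node.

4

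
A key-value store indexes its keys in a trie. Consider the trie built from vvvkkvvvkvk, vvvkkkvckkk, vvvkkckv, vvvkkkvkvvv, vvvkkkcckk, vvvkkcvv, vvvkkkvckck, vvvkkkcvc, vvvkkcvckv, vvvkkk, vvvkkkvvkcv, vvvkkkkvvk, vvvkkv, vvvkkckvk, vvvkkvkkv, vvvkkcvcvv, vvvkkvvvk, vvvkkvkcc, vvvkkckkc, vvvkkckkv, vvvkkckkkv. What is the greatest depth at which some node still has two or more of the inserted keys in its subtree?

9

Look for the deepest trie node that still has at least two words in its subtree.
"vvvkkkvckck" and "vvvkkkvckkk" agree on "vvvkkkvck" (9 characters) before diverging; nothing deeper is shared.
Longest shared-prefix length: 9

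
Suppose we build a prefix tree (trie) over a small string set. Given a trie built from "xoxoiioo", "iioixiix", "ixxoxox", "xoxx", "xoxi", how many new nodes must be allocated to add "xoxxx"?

"xoxx" is already a path in the trie; the remaining "x" must be added.
New nodes needed: |"xoxxx"| − 4 = 5 − 4 = 1.

1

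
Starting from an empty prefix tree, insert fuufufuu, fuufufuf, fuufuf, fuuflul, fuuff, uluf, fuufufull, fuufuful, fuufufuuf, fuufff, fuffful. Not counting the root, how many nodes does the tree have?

Trie structure (* marks end of a word):
(root)
├─ f
│  └─ u
│     ├─ f
│     │  └─ f
│     │     └─ f
│     │        └─ u
│     │           └─ l *
│     └─ u
│        └─ f
│           ├─ f *
│           │  └─ f *
│           ├─ l
│           │  └─ u
│           │     └─ l *
│           └─ u
│              └─ f *
│                 └─ u
│                    ├─ f *
│                    ├─ l *
│                    │  └─ l *
│                    └─ u *
│                       └─ f *
└─ u
   └─ l
      └─ u
         └─ f *
Counting every labelled node above: 26.

26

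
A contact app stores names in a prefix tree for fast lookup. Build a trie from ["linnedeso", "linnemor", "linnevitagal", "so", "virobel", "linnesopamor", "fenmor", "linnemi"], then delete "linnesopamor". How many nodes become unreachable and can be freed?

7

Walk "linnesopamor" from the leaf back toward the root, removing each node that no remaining word uses.
The suffix "sopamor" (7 nodes) is used only by "linnesopamor"; the node for "linne" still has the child "d", so pruning stops there.
Nodes removed: 7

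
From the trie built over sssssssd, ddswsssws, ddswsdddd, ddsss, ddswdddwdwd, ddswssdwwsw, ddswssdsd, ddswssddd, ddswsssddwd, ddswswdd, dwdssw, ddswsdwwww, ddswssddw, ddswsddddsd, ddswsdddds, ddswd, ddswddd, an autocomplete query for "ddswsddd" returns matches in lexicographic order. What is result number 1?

Filter for "ddswsddd…" and sort: "ddswsdddd", "ddswsdddds", "ddswsddddsd"
Position 1: ddswsdddd

ddswsdddd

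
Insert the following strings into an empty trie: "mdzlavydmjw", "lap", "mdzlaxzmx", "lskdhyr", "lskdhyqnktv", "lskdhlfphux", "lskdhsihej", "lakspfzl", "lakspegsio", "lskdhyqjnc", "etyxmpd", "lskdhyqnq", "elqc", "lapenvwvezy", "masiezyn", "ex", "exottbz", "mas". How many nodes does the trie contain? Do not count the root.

86

Insert word by word; a character creates a node only if that edge doesn't already exist:
  "mdzlavydmjw" → 11 new (m, d, z, l, a, v, y, d, m, j, w)
  "lap" → 3 new (l, a, p)
  "mdzlaxzmx" → prefix "mdzla" already present; 4 new (x, z, m, x)
  "lskdhyr" → prefix "l" already present; 6 new (s, k, d, h, y, r)
  "lskdhyqnktv" → prefix "lskdhy" already present; 5 new (q, n, k, t, v)
  "lskdhlfphux" → prefix "lskdh" already present; 6 new (l, f, p, h, u, x)
  "lskdhsihej" → prefix "lskdh" already present; 5 new (s, i, h, e, j)
  "lakspfzl" → prefix "la" already present; 6 new (k, s, p, f, z, l)
  "lakspegsio" → prefix "laksp" already present; 5 new (e, g, s, i, o)
  "lskdhyqjnc" → prefix "lskdhyq" already present; 3 new (j, n, c)
  "etyxmpd" → 7 new (e, t, y, x, m, p, d)
  "lskdhyqnq" → prefix "lskdhyqn" already present; 1 new (q)
  "elqc" → prefix "e" already present; 3 new (l, q, c)
  "lapenvwvezy" → prefix "lap" already present; 8 new (e, n, v, w, v, e, z, y)
  "masiezyn" → prefix "m" already present; 7 new (a, s, i, e, z, y, n)
  "ex" → prefix "e" already present; 1 new (x)
  "exottbz" → prefix "ex" already present; 5 new (o, t, t, b, z)
  "mas" → prefix "mas" already present; 0 new (none)
Total nodes = 11 + 3 + 4 + 6 + 5 + 6 + 5 + 6 + 5 + 3 + 7 + 1 + 3 + 8 + 7 + 1 + 5 + 0 = 86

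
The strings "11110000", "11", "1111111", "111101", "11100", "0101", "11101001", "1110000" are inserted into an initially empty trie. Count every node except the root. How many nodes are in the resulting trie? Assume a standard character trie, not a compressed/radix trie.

Insert word by word; a character creates a node only if that edge doesn't already exist:
  "11110000" → 8 new (1, 1, 1, 1, 0, 0, 0, 0)
  "11" → prefix "11" already present; 0 new (none)
  "1111111" → prefix "1111" already present; 3 new (1, 1, 1)
  "111101" → prefix "11110" already present; 1 new (1)
  "11100" → prefix "111" already present; 2 new (0, 0)
  "0101" → 4 new (0, 1, 0, 1)
  "11101001" → prefix "1110" already present; 4 new (1, 0, 0, 1)
  "1110000" → prefix "11100" already present; 2 new (0, 0)
Total nodes = 8 + 0 + 3 + 1 + 2 + 4 + 4 + 2 = 24

24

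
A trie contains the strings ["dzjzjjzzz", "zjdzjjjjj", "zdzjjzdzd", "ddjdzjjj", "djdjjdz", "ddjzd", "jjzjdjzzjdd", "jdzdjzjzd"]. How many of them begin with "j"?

Filter for entries beginning with "j":
Words under "j": jdzdjzjzd, jjzjdjzzjdd
Count: 2

2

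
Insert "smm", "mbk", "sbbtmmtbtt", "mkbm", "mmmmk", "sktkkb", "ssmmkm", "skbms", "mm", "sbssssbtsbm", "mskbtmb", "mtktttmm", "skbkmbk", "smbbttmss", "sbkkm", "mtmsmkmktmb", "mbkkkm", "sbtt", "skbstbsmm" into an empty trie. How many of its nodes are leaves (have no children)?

A leaf is a node with no children — equivalently, the end of a word that is not a proper prefix of any other stored word.
Those words: "mbkkkm", "mkbm", "mmmmk", "mskbtmb", "mtktttmm", "mtmsmkmktmb", "sbbtmmtbtt", "sbkkm", "sbssssbtsbm", "sbtt", "skbkmbk", "skbms", "skbstbsmm", "sktkkb", "smbbttmss", "smm", "ssmmkm"
Leaf count: 17

17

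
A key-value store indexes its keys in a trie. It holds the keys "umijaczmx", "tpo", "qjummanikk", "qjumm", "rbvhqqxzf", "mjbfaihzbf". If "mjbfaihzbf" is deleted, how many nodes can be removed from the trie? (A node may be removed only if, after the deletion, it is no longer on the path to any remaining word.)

10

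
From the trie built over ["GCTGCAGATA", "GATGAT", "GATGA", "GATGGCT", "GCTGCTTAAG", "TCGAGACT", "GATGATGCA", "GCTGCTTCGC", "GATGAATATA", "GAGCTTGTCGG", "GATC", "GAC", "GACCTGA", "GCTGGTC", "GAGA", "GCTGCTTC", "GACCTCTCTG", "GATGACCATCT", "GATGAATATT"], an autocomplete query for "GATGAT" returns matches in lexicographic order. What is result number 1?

GATGAT

DFS of the "GATGAT" subtree visits, in order: "GATGAT", "GATGATGCA"
The 1st is GATGAT.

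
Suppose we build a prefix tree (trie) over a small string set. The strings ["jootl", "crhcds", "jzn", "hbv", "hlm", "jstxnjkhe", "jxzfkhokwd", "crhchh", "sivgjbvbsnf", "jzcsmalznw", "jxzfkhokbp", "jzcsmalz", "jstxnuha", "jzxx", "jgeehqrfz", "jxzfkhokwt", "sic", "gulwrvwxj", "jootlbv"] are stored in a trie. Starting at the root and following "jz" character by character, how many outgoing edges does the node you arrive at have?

3

Walk "jz" from the root, arriving at one node.
Characters that immediately follow "jz" among the stored strings: {c, n, x}.
That node has 3 child edges.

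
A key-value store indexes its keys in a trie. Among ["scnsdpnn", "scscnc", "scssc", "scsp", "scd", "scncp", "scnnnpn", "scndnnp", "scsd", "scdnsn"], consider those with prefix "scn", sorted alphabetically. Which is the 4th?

scnsdpnn

Filter for "scn…" and sort: "scncp", "scndnnp", "scnnnpn", "scnsdpnn"
The 4th is scnsdpnn.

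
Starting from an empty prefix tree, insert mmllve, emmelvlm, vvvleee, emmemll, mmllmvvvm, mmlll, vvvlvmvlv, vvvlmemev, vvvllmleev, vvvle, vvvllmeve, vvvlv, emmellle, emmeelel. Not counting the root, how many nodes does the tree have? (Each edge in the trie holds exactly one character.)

56

Count nodes per top-level branch (shared prefixes stored once):
  'e'-branch (emmeelel, emmellle, emmelvlm, emmemll): 18 nodes
  'm'-branch (mmlll, mmllmvvvm, mmllve): 12 nodes
  'v'-branch (vvvle, vvvleee, vvvllmeve, vvvllmleev, vvvlmemev, vvvlv, vvvlvmvlv): 26 nodes
Sum: 56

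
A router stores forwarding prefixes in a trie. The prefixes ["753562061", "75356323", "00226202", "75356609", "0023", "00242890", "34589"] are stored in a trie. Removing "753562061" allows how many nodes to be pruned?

A node on "753562061"'s path can go only if nothing else ends at it or branches off below it.
The suffix "2061" (4 nodes) is used only by "753562061"; the node for "75356" still has the child "3", so pruning stops there.
Nodes removed: 4

4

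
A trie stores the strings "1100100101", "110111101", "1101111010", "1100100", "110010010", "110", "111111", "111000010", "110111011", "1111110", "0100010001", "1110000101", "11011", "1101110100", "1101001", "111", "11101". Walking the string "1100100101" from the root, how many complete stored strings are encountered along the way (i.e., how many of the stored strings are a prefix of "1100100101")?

4

Traverse "1100100101" character by character; count nodes along the way that are marked as word ends.
Prefixes of the query that are stored words: "110", "1100100", "110010010", "1100100101"
Count: 4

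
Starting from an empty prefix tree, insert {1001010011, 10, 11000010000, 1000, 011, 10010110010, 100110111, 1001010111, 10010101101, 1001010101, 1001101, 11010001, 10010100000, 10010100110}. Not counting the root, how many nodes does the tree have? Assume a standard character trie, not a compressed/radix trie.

Count nodes per top-level branch (shared prefixes stored once):
  '0'-branch (011): 3 nodes
  '1'-branch (10, 1000, 10010100000, 1001010011, 10010100110, 1001010101, 10010101101, 1001010111, 10010110010, 1001101, 100110111, 11000010000, 11010001): 47 nodes
Sum: 50

50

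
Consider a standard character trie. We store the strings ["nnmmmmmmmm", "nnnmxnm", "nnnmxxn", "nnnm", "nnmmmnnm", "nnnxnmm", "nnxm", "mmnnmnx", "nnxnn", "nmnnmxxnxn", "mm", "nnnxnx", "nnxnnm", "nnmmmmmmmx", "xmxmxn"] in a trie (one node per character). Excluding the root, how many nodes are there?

53

Count nodes per top-level branch (shared prefixes stored once):
  'm'-branch (mm, mmnnmnx): 7 nodes
  'n'-branch (nmnnmxxnxn, nnmmmmmmmm, nnmmmmmmmx, nnmmmnnm, nnnm, nnnmxnm, nnnmxxn, nnnxnmm, nnnxnx, nnxm, nnxnn, nnxnnm): 40 nodes
  'x'-branch (xmxmxn): 6 nodes
Sum: 53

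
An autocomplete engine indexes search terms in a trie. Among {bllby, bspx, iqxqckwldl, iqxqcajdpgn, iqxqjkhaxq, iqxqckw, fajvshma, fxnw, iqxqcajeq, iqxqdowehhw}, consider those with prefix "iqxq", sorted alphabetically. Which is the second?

Words with prefix "iqxq", in lexicographic order: "iqxqcajdpgn", "iqxqcajeq", "iqxqckw", "iqxqckwldl", "iqxqdowehhw", "iqxqjkhaxq"
The 2nd is iqxqcajeq.

iqxqcajeq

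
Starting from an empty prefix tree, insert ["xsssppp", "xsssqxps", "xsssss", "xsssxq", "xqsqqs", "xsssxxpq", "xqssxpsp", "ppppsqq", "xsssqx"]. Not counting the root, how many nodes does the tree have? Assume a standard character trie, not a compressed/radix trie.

35

Insert word by word; a character creates a node only if that edge doesn't already exist:
  "xsssppp" → 7 new (x, s, s, s, p, p, p)
  "xsssqxps" → prefix "xsss" already present; 4 new (q, x, p, s)
  "xsssss" → prefix "xsss" already present; 2 new (s, s)
  "xsssxq" → prefix "xsss" already present; 2 new (x, q)
  "xqsqqs" → prefix "x" already present; 5 new (q, s, q, q, s)
  "xsssxxpq" → prefix "xsssx" already present; 3 new (x, p, q)
  "xqssxpsp" → prefix "xqs" already present; 5 new (s, x, p, s, p)
  "ppppsqq" → 7 new (p, p, p, p, s, q, q)
  "xsssqx" → prefix "xsssqx" already present; 0 new (none)
Total nodes = 7 + 4 + 2 + 2 + 5 + 3 + 5 + 7 + 0 = 35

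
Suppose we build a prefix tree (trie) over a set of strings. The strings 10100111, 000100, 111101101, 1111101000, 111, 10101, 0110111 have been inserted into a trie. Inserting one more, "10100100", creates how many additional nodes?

Walking "10100100" from the root, the first 6 characters ("101001") follow existing edges; "0" is the first miss.
Each of the 2 remaining characters creates one node.

2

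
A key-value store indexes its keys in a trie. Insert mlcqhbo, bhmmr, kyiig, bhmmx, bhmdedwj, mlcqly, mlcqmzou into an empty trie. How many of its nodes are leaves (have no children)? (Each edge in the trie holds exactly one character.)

A leaf is a node with no children — equivalently, the end of a word that is not a proper prefix of any other stored word.
Those words: "bhmdedwj", "bhmmr", "bhmmx", "kyiig", "mlcqhbo", "mlcqly", "mlcqmzou"
Leaf count: 7

7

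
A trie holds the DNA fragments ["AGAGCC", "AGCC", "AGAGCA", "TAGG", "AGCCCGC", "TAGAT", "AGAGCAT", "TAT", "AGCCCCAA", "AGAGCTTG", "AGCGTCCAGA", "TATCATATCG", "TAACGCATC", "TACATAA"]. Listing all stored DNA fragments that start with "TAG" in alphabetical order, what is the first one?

TAGAT

Words with prefix "TAG", in lexicographic order: "TAGAT", "TAGG"
Position 1: TAGAT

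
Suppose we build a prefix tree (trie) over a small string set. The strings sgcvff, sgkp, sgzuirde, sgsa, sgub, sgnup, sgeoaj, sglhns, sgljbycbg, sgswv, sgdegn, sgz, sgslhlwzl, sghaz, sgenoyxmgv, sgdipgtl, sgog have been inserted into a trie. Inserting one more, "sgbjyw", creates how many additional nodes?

Walking "sgbjyw" from the root, the first 2 characters ("sg") follow existing edges; "b" is the first miss.
So 6 − 2 = 4 new nodes.

4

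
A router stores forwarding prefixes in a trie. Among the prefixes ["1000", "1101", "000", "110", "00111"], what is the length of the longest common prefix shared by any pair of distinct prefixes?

Equivalently: take the maximum, over all pairs, of their longest common prefix length.
e.g. "110" and "1101" share the prefix "110" of length 3; no pair shares a longer one.
Longest shared-prefix length: 3

3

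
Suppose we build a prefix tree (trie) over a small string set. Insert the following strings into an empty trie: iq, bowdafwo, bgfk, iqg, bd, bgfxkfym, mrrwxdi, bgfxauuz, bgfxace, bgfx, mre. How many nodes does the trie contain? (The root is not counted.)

Trie structure (* marks end of a word):
(root)
├─ b
│  ├─ d *
│  ├─ g
│  │  └─ f
│  │     ├─ k *
│  │     └─ x *
│  │        ├─ a
│  │        │  ├─ c
│  │        │  │  └─ e *
│  │        │  └─ u
│  │        │     └─ u
│  │        │        └─ z *
│  │        └─ k
│  │           └─ f
│  │              └─ y
│  │                 └─ m *
│  └─ o
│     └─ w
│        └─ d
│           └─ a
│              └─ f
│                 └─ w
│                    └─ o *
├─ i
│  └─ q *
│     └─ g *
└─ m
   └─ r
      ├─ e *
      └─ r
         └─ w
            └─ x
               └─ d
                  └─ i *
Counting every labelled node above: 34.

34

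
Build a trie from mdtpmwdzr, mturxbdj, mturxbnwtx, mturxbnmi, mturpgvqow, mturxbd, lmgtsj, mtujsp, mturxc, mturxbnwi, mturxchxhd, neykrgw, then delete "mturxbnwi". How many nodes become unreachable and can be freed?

After clearing the end-marker at "mturxbnwi", prune upward until reaching a node still needed by another word.
The suffix "i" (1 node) is used only by "mturxbnwi"; the node for "mturxbnw" still has the child "t", so pruning stops there.
Nodes removed: 1

1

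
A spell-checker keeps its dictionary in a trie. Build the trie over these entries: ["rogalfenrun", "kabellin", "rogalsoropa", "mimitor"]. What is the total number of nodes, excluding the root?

Trace insertions, counting only characters that open a new branch:
  "rogalfenrun" → 11 new (r, o, g, a, l, f, e, n, r, u, n)
  "kabellin" → 8 new (k, a, b, e, l, l, i, n)
  "rogalsoropa" → prefix "rogal" already present; 6 new (s, o, r, o, p, a)
  "mimitor" → 7 new (m, i, m, i, t, o, r)
Total nodes = 11 + 8 + 6 + 7 = 32

32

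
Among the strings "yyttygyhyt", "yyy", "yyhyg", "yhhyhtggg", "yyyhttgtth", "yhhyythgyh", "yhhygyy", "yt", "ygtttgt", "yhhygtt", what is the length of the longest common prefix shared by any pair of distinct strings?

5

The deepest shared node is where two words last agree before diverging.
"yhhygtt" and "yhhygyy" agree on "yhhyg" (5 characters) before diverging; nothing deeper is shared.
Longest shared-prefix length: 5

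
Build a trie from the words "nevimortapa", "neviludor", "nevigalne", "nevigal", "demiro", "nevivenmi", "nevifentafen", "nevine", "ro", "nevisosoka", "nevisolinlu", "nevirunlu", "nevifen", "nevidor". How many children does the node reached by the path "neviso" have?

2

The children of the "neviso" node are the distinct next characters among strings starting with "neviso".
Distinct next characters after "neviso": l, s.
That node has 2 child edges.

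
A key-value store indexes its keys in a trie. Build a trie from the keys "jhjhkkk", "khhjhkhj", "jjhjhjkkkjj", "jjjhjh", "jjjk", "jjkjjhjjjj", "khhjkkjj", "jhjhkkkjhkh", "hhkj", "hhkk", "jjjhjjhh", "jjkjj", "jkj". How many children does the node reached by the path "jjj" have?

2

Walk "jjj" from the root, arriving at one node.
Characters that immediately follow "jjj" among the stored strings: {h, k}.
That node has 2 child edges.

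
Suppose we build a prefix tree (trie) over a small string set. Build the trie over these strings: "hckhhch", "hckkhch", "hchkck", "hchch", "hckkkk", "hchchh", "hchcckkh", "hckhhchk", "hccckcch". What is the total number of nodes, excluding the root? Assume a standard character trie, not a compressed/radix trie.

Trie structure (* marks end of a word):
(root)
└─ h
   └─ c
      ├─ c
      │  └─ c
      │     └─ k
      │        └─ c
      │           └─ c
      │              └─ h *
      ├─ h
      │  ├─ c
      │  │  ├─ c
      │  │  │  └─ k
      │  │  │     └─ k
      │  │  │        └─ h *
      │  │  └─ h *
      │  │     └─ h *
      │  └─ k
      │     └─ c
      │        └─ k *
      └─ k
         ├─ h
         │  └─ h
         │     └─ c
         │        └─ h *
         │           └─ k *
         └─ k
            ├─ h
            │  └─ c
            │     └─ h *
            └─ k
               └─ k *
Counting every labelled node above: 31.

31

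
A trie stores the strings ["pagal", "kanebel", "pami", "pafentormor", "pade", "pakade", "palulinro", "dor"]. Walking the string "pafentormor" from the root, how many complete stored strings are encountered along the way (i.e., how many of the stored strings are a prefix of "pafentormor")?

1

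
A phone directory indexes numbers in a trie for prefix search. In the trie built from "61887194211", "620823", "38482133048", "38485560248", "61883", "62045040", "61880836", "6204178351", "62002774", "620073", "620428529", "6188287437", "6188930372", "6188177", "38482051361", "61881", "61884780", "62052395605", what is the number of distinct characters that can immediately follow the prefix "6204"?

Walk "6204" from the root, arriving at one node.
Distinct next characters after "6204": 1, 2, 5.
That node has 3 child edges.

3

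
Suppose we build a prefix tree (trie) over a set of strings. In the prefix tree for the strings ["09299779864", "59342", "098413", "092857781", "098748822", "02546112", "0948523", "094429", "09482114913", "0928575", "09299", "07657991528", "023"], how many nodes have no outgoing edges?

12

Leaves are exactly the stored words that no other stored word extends.
Those words: "023", "02546112", "07657991528", "0928575", "092857781", "09299779864", "094429", "09482114913", "0948523", "098413", "098748822", "59342"
Leaf count: 12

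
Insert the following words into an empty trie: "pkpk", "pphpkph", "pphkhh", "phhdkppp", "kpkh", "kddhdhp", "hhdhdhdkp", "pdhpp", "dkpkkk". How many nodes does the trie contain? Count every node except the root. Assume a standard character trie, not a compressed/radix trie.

49

For each word, the new-node count is its length minus the longest prefix already in the trie:
  "pkpk" → 4 new (p, k, p, k)
  "pphpkph" → prefix "p" already present; 6 new (p, h, p, k, p, h)
  "pphkhh" → prefix "pph" already present; 3 new (k, h, h)
  "phhdkppp" → prefix "p" already present; 7 new (h, h, d, k, p, p, p)
  "kpkh" → 4 new (k, p, k, h)
  "kddhdhp" → prefix "k" already present; 6 new (d, d, h, d, h, p)
  "hhdhdhdkp" → 9 new (h, h, d, h, d, h, d, k, p)
  "pdhpp" → prefix "p" already present; 4 new (d, h, p, p)
  "dkpkkk" → 6 new (d, k, p, k, k, k)
Total nodes = 4 + 6 + 3 + 7 + 4 + 6 + 9 + 4 + 6 = 49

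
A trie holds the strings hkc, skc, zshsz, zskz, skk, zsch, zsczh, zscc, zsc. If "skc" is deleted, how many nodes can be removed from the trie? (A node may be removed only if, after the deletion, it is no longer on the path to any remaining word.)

1

A node on "skc"'s path can go only if nothing else ends at it or branches off below it.
The suffix "c" (1 node) is used only by "skc"; the node for "sk" still has the child "k", so pruning stops there.
Nodes removed: 1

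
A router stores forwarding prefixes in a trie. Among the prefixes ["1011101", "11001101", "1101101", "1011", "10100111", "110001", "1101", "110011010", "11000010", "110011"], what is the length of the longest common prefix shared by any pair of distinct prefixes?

Equivalently: take the maximum, over all pairs, of their longest common prefix length.
"11001101" and "110011010" agree on "11001101" (8 characters) before diverging; nothing deeper is shared.
Longest shared-prefix length: 8

8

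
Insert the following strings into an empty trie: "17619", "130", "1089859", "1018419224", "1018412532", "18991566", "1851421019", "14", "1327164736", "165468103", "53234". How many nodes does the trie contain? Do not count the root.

Trace insertions, counting only characters that open a new branch:
  "17619" → 5 new (1, 7, 6, 1, 9)
  "130" → prefix "1" already present; 2 new (3, 0)
  "1089859" → prefix "1" already present; 6 new (0, 8, 9, 8, 5, 9)
  "1018419224" → prefix "10" already present; 8 new (1, 8, 4, 1, 9, 2, 2, 4)
  "1018412532" → prefix "101841" already present; 4 new (2, 5, 3, 2)
  "18991566" → prefix "1" already present; 7 new (8, 9, 9, 1, 5, 6, 6)
  "1851421019" → prefix "18" already present; 8 new (5, 1, 4, 2, 1, 0, 1, 9)
  "14" → prefix "1" already present; 1 new (4)
  "1327164736" → prefix "13" already present; 8 new (2, 7, 1, 6, 4, 7, 3, 6)
  "165468103" → prefix "1" already present; 8 new (6, 5, 4, 6, 8, 1, 0, 3)
  "53234" → 5 new (5, 3, 2, 3, 4)
Total nodes = 5 + 2 + 6 + 8 + 4 + 7 + 8 + 1 + 8 + 8 + 5 = 62

62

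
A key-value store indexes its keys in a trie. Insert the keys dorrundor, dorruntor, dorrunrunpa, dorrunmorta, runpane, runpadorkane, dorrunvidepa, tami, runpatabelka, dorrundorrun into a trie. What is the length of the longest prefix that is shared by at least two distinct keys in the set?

The deepest shared node is where two words last agree before diverging.
e.g. "dorrundor" and "dorrundorrun" share the prefix "dorrundor" of length 9; no pair shares a longer one.
Longest shared-prefix length: 9

9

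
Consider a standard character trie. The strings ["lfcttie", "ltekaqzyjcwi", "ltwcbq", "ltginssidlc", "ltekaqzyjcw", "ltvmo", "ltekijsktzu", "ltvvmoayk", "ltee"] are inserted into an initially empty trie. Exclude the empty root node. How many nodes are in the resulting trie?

Trace insertions, counting only characters that open a new branch:
  "lfcttie" → 7 new (l, f, c, t, t, i, e)
  "ltekaqzyjcwi" → prefix "l" already present; 11 new (t, e, k, a, q, z, y, j, c, w, i)
  "ltwcbq" → prefix "lt" already present; 4 new (w, c, b, q)
  "ltginssidlc" → prefix "lt" already present; 9 new (g, i, n, s, s, i, d, l, c)
  "ltekaqzyjcw" → prefix "ltekaqzyjcw" already present; 0 new (none)
  "ltvmo" → prefix "lt" already present; 3 new (v, m, o)
  "ltekijsktzu" → prefix "ltek" already present; 7 new (i, j, s, k, t, z, u)
  "ltvvmoayk" → prefix "ltv" already present; 6 new (v, m, o, a, y, k)
  "ltee" → prefix "lte" already present; 1 new (e)
Total nodes = 7 + 11 + 4 + 9 + 0 + 3 + 7 + 6 + 1 = 48

48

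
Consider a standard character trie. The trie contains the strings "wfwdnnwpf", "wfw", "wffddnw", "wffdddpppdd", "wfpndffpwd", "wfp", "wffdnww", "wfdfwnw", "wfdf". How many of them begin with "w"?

9

Walk to "w"; the words in its subtree are exactly those with that prefix.
Words under "w": wfdf, wfdfwnw, wffdddpppdd, wffddnw, wffdnww, wfp, wfpndffpwd, wfw, wfwdnnwpf
Count: 9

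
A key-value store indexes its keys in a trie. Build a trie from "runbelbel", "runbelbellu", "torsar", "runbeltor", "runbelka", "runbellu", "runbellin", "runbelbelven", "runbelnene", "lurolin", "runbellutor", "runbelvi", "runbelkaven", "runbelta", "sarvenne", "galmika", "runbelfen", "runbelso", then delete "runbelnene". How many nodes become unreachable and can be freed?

4

A node on "runbelnene"'s path can go only if nothing else ends at it or branches off below it.
The suffix "nene" (4 nodes) is used only by "runbelnene"; the node for "runbel" still has the child "b", so pruning stops there.
Nodes removed: 4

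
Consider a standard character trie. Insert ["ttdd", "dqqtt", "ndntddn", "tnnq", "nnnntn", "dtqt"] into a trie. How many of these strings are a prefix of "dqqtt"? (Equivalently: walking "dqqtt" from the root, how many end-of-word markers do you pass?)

1

Check each prefix of "dqqtt" against the stored set — each match is an end-marker on the path.
Prefixes of the query that are stored words: "dqqtt"
Count: 1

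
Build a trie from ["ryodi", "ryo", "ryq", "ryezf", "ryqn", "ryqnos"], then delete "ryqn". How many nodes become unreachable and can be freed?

A node on "ryqn"'s path can go only if nothing else ends at it or branches off below it.
Every node on "ryqn" is still needed (e.g. by "ryqnos"), so nothing is freed.
Nodes removed: 0

0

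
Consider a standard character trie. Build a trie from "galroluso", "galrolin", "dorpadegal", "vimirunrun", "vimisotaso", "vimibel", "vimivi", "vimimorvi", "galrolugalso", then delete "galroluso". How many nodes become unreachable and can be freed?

After clearing the end-marker at "galroluso", prune upward until reaching a node still needed by another word.
The suffix "so" (2 nodes) is used only by "galroluso"; the node for "galrolu" still has the child "g", so pruning stops there.
Nodes removed: 2

2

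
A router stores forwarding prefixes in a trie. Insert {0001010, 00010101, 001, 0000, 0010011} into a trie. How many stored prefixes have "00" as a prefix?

5

Filter for entries beginning with "00":
Words under "00": 0000, 0001010, 00010101, 001, 0010011
Count: 5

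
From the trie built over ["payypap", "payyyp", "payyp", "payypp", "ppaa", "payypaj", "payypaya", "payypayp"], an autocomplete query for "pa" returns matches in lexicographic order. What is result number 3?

payypap

DFS of the "pa" subtree visits, in order: "payyp", "payypaj", "payypap", "payypaya", "payypayp", "payypp", "payyyp"
The 3rd is payypap.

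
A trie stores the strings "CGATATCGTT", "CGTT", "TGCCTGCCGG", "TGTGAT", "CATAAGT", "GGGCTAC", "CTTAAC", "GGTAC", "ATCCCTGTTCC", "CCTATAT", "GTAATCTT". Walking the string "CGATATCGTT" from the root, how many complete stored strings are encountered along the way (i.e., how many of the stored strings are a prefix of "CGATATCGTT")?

1

Traverse "CGATATCGTT" character by character; count nodes along the way that are marked as word ends.
Prefixes of the query that are stored words: "CGATATCGTT"
Count: 1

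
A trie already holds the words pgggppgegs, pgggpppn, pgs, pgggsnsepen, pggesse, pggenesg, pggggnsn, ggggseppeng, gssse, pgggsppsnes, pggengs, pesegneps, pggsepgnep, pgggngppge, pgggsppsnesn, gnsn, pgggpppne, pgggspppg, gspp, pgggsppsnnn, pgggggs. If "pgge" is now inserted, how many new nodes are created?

0

"pgge" is already a full path in the trie; only an end-marker is added.
No new nodes are needed: 0.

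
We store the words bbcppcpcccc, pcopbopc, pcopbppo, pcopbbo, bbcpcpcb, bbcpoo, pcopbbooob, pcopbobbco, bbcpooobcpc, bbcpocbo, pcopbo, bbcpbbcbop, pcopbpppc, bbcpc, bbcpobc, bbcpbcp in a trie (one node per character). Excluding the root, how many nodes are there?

57

For each word, the new-node count is its length minus the longest prefix already in the trie:
  "bbcppcpcccc" → 11 new (b, b, c, p, p, c, p, c, c, c, c)
  "pcopbopc" → 8 new (p, c, o, p, b, o, p, c)
  "pcopbppo" → prefix "pcopb" already present; 3 new (p, p, o)
  "pcopbbo" → prefix "pcopb" already present; 2 new (b, o)
  "bbcpcpcb" → prefix "bbcp" already present; 4 new (c, p, c, b)
  "bbcpoo" → prefix "bbcp" already present; 2 new (o, o)
  "pcopbbooob" → prefix "pcopbbo" already present; 3 new (o, o, b)
  "pcopbobbco" → prefix "pcopbo" already present; 4 new (b, b, c, o)
  "bbcpooobcpc" → prefix "bbcpoo" already present; 5 new (o, b, c, p, c)
  "bbcpocbo" → prefix "bbcpo" already present; 3 new (c, b, o)
  "pcopbo" → prefix "pcopbo" already present; 0 new (none)
  "bbcpbbcbop" → prefix "bbcp" already present; 6 new (b, b, c, b, o, p)
  "pcopbpppc" → prefix "pcopbpp" already present; 2 new (p, c)
  "bbcpc" → prefix "bbcpc" already present; 0 new (none)
  "bbcpobc" → prefix "bbcpo" already present; 2 new (b, c)
  "bbcpbcp" → prefix "bbcpb" already present; 2 new (c, p)
Total nodes = 11 + 8 + 3 + 2 + 4 + 2 + 3 + 4 + 5 + 3 + 0 + 6 + 2 + 0 + 2 + 2 = 57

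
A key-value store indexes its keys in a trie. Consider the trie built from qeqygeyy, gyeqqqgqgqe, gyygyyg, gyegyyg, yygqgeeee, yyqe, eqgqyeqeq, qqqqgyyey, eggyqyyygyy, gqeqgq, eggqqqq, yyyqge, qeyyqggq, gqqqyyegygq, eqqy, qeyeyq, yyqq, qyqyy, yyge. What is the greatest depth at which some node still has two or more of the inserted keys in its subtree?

The deepest shared node is where two words last agree before diverging.
"eggqqqq" and "eggyqyyygyy" agree on "egg" (3 characters) before diverging; nothing deeper is shared.
Longest shared-prefix length: 3

3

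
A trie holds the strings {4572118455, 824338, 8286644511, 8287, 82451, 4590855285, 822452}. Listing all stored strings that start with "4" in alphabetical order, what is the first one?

4572118455

DFS of the "4" subtree visits, in order: "4572118455", "4590855285"
The 1st is 4572118455.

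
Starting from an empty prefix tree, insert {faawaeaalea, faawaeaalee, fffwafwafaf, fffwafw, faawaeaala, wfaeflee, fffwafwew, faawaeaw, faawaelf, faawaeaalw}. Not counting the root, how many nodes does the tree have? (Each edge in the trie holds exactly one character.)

Trace insertions, counting only characters that open a new branch:
  "faawaeaalea" → 11 new (f, a, a, w, a, e, a, a, l, e, a)
  "faawaeaalee" → prefix "faawaeaale" already present; 1 new (e)
  "fffwafwafaf" → prefix "f" already present; 10 new (f, f, w, a, f, w, a, f, a, f)
  "fffwafw" → prefix "fffwafw" already present; 0 new (none)
  "faawaeaala" → prefix "faawaeaal" already present; 1 new (a)
  "wfaeflee" → 8 new (w, f, a, e, f, l, e, e)
  "fffwafwew" → prefix "fffwafw" already present; 2 new (e, w)
  "faawaeaw" → prefix "faawaea" already present; 1 new (w)
  "faawaelf" → prefix "faawae" already present; 2 new (l, f)
  "faawaeaalw" → prefix "faawaeaal" already present; 1 new (w)
Total nodes = 11 + 1 + 10 + 0 + 1 + 8 + 2 + 1 + 2 + 1 = 37

37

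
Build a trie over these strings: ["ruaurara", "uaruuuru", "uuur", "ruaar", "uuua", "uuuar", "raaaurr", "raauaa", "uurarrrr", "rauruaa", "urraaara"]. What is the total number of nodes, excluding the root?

Trace insertions, counting only characters that open a new branch:
  "ruaurara" → 8 new (r, u, a, u, r, a, r, a)
  "uaruuuru" → 8 new (u, a, r, u, u, u, r, u)
  "uuur" → prefix "u" already present; 3 new (u, u, r)
  "ruaar" → prefix "rua" already present; 2 new (a, r)
  "uuua" → prefix "uuu" already present; 1 new (a)
  "uuuar" → prefix "uuua" already present; 1 new (r)
  "raaaurr" → prefix "r" already present; 6 new (a, a, a, u, r, r)
  "raauaa" → prefix "raa" already present; 3 new (u, a, a)
  "uurarrrr" → prefix "uu" already present; 6 new (r, a, r, r, r, r)
  "rauruaa" → prefix "ra" already present; 5 new (u, r, u, a, a)
  "urraaara" → prefix "u" already present; 7 new (r, r, a, a, a, r, a)
Total nodes = 8 + 8 + 3 + 2 + 1 + 1 + 6 + 3 + 6 + 5 + 7 = 50

50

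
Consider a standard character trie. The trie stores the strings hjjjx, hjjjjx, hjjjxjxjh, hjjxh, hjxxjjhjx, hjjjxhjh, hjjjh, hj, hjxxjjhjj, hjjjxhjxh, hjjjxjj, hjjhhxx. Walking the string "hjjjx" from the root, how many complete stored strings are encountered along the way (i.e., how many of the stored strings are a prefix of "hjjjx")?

Walk "hjjjx" from the root; an end-of-word marker is hit whenever a stored word is a prefix of "hjjjx".
Prefixes of the query that are stored words: "hj", "hjjjx"
Count: 2

2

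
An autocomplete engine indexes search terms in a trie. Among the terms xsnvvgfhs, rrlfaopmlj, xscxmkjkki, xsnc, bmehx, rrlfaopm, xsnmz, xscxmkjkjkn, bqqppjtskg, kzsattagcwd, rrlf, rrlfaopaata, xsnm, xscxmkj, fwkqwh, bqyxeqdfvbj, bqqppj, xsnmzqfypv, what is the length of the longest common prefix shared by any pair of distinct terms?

The deepest shared node is where two words last agree before diverging.
"rrlfaopm" and "rrlfaopmlj" agree on "rrlfaopm" (8 characters) before diverging; nothing deeper is shared.
Longest shared-prefix length: 8

8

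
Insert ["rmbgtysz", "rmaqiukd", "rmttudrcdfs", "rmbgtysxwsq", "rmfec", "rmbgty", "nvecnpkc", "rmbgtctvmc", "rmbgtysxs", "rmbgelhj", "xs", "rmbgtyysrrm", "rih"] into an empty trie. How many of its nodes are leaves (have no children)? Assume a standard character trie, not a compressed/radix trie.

12

Leaves are exactly the stored words that no other stored word extends.
Those words: "nvecnpkc", "rih", "rmaqiukd", "rmbgelhj", "rmbgtctvmc", "rmbgtysxs", "rmbgtysxwsq", "rmbgtysz", "rmbgtyysrrm", "rmfec", "rmttudrcdfs", "xs"
Leaf count: 12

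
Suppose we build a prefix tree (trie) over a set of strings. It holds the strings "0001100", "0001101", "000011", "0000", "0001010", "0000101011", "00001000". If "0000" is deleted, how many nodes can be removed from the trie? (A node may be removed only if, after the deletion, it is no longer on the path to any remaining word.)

A node on "0000"'s path can go only if nothing else ends at it or branches off below it.
Every node on "0000" is still needed (e.g. by "000011"), so nothing is freed.
Nodes removed: 0

0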